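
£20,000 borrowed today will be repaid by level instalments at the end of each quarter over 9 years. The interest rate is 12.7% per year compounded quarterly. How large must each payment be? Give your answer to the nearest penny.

£940.15

Level ordinary annuity; solve PV = PMT × [(1 − (1+r)^−n)/r] for PMT.
Periodic rate r = 0.127/4 per quarter; n is counted in quarters.
With n = 36: PMT = 20,000 / ([(1 − (1+r)^−n)/r]) = £940.15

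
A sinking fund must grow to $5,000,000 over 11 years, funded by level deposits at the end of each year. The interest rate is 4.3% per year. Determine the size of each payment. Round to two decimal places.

$365,017.54

Level ordinary annuity; solve FV = PMT × [((1+r)^n − 1)/r] for PMT.
Periodic rate r = 0.043 per year.
With n = 11: PMT = 5,000,000 / ([((1+r)^n − 1)/r]) = $365,017.54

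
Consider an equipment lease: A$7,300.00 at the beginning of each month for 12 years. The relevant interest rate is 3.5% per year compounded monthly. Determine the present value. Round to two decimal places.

This is an annuity due: 144 payments of A$7,300.00 at the beginning of each month.
Periodic rate r = 0.035/12 per month; n is counted in months.
PV = PMT × [(1 − (1+r)^−n)/r] × (1+r) = 7,300 × [1 − (1+r)^−144] / r × (1+r) = A$859,857.84

A$859,857.84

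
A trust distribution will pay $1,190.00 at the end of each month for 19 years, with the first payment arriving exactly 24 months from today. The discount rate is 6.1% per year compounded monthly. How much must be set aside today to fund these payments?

$142,763.52

Ordinary annuity of 228 payments, first payment at period 24.
Periodic rate r = 0.061/12 per month; n is counted in months.
The ordinary-annuity PV formula values the stream one period before the first payment (period 23); discount that back 23 periods:
PV₀ = 1,190 × [1 − (1+r)^−228] / r × (1+r)^−23 = $142,763.52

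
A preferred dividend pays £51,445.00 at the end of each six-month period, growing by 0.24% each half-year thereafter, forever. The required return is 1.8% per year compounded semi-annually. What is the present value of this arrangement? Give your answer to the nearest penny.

£7,794,696.97

Periodic rate r = 0.018/2 per half-year.
Growing perpetuity (Gordon): PV = PMT₁ / (r − g) = 51,445 / (r − 0.0024) = £7,794,696.97.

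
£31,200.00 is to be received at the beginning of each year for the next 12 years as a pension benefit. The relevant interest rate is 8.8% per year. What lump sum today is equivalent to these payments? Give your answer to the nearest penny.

£245,543.50

This is an annuity due: 12 payments of £31,200.00 at the beginning of each year.
Periodic rate r = 0.088 per year.
PV = PMT × [(1 − (1+r)^−n)/r] × (1+r) = 31,200 × [1 − (1+r)^−12] / r × (1+r) = £245,543.50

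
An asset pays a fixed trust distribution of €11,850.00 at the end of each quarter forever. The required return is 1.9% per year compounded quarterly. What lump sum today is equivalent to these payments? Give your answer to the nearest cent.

€2,494,736.84

Periodic rate r = 0.019/4 per quarter.
Level perpetuity: PV = PMT / r = 11,850 / (0.019/4) = €2,494,736.84.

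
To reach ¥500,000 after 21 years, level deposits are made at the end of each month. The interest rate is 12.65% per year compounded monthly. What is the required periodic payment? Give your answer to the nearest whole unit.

¥404

Level ordinary annuity; solve FV = PMT × [((1+r)^n − 1)/r] for PMT.
Periodic rate r = 0.1265/12 per month; n is counted in months.
With n = 252: PMT = 500,000 / ([((1+r)^n − 1)/r]) = ¥404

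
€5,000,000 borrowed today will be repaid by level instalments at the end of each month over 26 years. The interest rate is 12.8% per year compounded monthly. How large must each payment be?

Level ordinary annuity; solve PV = PMT × [(1 − (1+r)^−n)/r] for PMT.
Periodic rate r = 0.128/12 per month; n is counted in months.
With n = 312: PMT = 5,000,000 / ([(1 − (1+r)^−n)/r]) = €55,353.89

€55,353.89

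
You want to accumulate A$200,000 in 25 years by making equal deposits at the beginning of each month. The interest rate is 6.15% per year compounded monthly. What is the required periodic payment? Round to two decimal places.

A$280.57

Level annuity due; solve FV = PMT × [((1+r)^n − 1)/r] × (1+r) for PMT.
Periodic rate r = 0.0615/12 per month; n is counted in months.
With n = 300: PMT = 200,000 / ([((1+r)^n − 1)/r] × (1+r)) = A$280.57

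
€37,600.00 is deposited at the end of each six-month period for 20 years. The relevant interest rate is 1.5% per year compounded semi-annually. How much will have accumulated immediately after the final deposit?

This is an ordinary annuity: 40 deposits of €37,600.00 at the end of each six-month period.
Periodic rate r = 0.015/2 per half-year; n is counted in half-years.
FV = PMT × [((1+r)^n − 1)/r] = 37,600 × [(1+r)^40 − 1] / r = €1,746,387.71

€1,746,387.71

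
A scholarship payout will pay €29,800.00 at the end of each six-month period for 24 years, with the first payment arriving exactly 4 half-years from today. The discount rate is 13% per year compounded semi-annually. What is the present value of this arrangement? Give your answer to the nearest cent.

€361,066.71

Ordinary annuity of 48 payments, first payment at period 4.
Periodic rate r = 0.13/2 per half-year; n is counted in half-years.
The ordinary-annuity PV formula values the stream one period before the first payment (period 3); discount that back 3 periods:
PV₀ = 29,800 × [1 − (1+r)^−48] / r × (1+r)^−3 = €361,066.71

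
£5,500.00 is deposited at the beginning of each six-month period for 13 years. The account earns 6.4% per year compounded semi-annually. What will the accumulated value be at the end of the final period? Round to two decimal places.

This is an annuity due: 26 deposits of £5,500.00 at the beginning of each six-month period.
Periodic rate r = 0.064/2 per half-year; n is counted in half-years.
FV = PMT × [((1+r)^n − 1)/r] × (1+r) = 5,500 × [(1+r)^26 − 1] / r × (1+r) = £224,938.44

£224,938.44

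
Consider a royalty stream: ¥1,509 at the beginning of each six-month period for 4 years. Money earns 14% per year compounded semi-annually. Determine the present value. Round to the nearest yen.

This is an annuity due: 8 payments of ¥1,509 at the beginning of each six-month period.
Periodic rate r = 0.14/2 per half-year; n is counted in half-years.
PV = PMT × [(1 − (1+r)^−n)/r] × (1+r) = 1,509 × [1 − (1+r)^−8] / r × (1+r) = ¥9,641

¥9,641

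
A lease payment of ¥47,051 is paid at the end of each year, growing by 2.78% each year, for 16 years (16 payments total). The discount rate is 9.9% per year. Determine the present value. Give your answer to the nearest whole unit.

Periodic rate r = 0.099 per year.
Growing ordinary annuity: PV = PMT₁ × [1 − ((1+g)/(1+r))^n] / (r − g) = 47,051 × [1 − ((1+0.0278)/(1+r))^16] / (r − 0.0278) = ¥434,540.

¥434,540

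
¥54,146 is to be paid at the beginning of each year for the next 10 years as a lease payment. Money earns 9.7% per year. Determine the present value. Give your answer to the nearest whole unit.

¥369,727

This is an annuity due: 10 payments of ¥54,146 at the beginning of each year.
Periodic rate r = 0.097 per year.
PV = PMT × [(1 − (1+r)^−n)/r] × (1+r) = 54,146 × [1 − (1+r)^−10] / r × (1+r) = ¥369,727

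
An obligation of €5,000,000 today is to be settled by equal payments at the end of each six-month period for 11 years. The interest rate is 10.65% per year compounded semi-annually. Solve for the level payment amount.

€391,187.44

Level ordinary annuity; solve PV = PMT × [(1 − (1+r)^−n)/r] for PMT.
Periodic rate r = 0.1065/2 per half-year; n is counted in half-years.
With n = 22: PMT = 5,000,000 / ([(1 − (1+r)^−n)/r]) = €391,187.44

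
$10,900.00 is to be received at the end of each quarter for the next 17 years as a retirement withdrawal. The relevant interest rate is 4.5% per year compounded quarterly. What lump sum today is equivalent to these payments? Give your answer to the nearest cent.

This is an ordinary annuity: 68 payments of $10,900.00 at the end of each quarter.
Periodic rate r = 0.045/4 per quarter; n is counted in quarters.
PV = PMT × [(1 − (1+r)^−n)/r] = 10,900 × [1 − (1+r)^−68] / r = $516,102.23

$516,102.23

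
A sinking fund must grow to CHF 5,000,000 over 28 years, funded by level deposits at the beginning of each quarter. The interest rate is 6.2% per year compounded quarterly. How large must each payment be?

Level annuity due; solve FV = PMT × [((1+r)^n − 1)/r] × (1+r) for PMT.
Periodic rate r = 0.062/4 per quarter; n is counted in quarters.
With n = 112: PMT = 5,000,000 / ([((1+r)^n − 1)/r] × (1+r)) = CHF 16,592.35

CHF 16,592.35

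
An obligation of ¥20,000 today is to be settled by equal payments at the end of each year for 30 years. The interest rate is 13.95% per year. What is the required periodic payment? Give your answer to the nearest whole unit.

Level ordinary annuity; solve PV = PMT × [(1 − (1+r)^−n)/r] for PMT.
Periodic rate r = 0.1395 per year.
With n = 30: PMT = 20,000 / ([(1 − (1+r)^−n)/r]) = ¥2,847

¥2,847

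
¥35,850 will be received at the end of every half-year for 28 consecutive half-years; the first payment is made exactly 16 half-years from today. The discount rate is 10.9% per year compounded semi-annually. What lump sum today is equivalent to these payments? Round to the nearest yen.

Ordinary annuity of 28 payments, first payment at period 16.
Periodic rate r = 0.109/2 per half-year; n is counted in half-years.
The ordinary-annuity PV formula values the stream one period before the first payment (period 15); discount that back 15 periods:
PV₀ = 35,850 × [1 − (1+r)^−28] / r × (1+r)^−15 = ¥229,595

¥229,595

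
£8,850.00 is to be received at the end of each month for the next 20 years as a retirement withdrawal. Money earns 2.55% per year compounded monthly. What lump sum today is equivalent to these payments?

£1,662,464.80

This is an ordinary annuity: 240 payments of £8,850.00 at the end of each month.
Periodic rate r = 0.0255/12 per month; n is counted in months.
PV = PMT × [(1 − (1+r)^−n)/r] = 8,850 × [1 − (1+r)^−240] / r = £1,662,464.80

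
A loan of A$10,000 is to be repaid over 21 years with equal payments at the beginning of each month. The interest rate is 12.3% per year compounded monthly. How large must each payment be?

Level annuity due; solve PV = PMT × [(1 − (1+r)^−n)/r] × (1+r) for PMT.
Periodic rate r = 0.123/12 per month; n is counted in months.
With n = 252: PMT = 10,000 / ([(1 − (1+r)^−n)/r] × (1+r)) = A$109.87

A$109.87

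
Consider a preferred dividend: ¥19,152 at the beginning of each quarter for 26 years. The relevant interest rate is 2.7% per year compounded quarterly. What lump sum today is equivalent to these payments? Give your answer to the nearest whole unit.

This is an annuity due: 104 payments of ¥19,152 at the beginning of each quarter.
Periodic rate r = 0.027/4 per quarter; n is counted in quarters.
PV = PMT × [(1 − (1+r)^−n)/r] × (1+r) = 19,152 × [1 − (1+r)^−104] / r × (1+r) = ¥1,437,488

¥1,437,488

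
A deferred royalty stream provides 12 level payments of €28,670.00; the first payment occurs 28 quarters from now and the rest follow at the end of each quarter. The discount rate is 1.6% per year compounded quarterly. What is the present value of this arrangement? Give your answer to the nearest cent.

€301,002.98

Ordinary annuity of 12 payments, first payment at period 28.
Periodic rate r = 0.016/4 per quarter; n is counted in quarters.
The ordinary-annuity PV formula values the stream one period before the first payment (period 27); discount that back 27 periods:
PV₀ = 28,670 × [1 − (1+r)^−12] / r × (1+r)^−27 = €301,002.98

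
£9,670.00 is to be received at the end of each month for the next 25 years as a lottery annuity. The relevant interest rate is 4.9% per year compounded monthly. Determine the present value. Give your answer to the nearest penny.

This is an ordinary annuity: 300 payments of £9,670.00 at the end of each month.
Periodic rate r = 0.049/12 per month; n is counted in months.
PV = PMT × [(1 − (1+r)^−n)/r] = 9,670 × [1 − (1+r)^−300] / r = £1,670,759.74

£1,670,759.74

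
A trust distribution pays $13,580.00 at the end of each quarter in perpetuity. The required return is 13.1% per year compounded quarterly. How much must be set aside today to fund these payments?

Periodic rate r = 0.131/4 per quarter.
Level perpetuity: PV = PMT / r = 13,580 / (0.131/4) = $414,656.49.

$414,656.49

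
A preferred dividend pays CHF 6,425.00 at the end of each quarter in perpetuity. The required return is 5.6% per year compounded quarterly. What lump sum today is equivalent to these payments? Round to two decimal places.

CHF 458,928.57

Periodic rate r = 0.056/4 per quarter.
Level perpetuity: PV = PMT / r = 6,425 / (0.056/4) = CHF 458,928.57.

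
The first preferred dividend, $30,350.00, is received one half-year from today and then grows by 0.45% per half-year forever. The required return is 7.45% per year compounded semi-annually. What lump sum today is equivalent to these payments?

Periodic rate r = 0.0745/2 per half-year.
Growing perpetuity (Gordon): PV = PMT₁ / (r − g) = 30,350 / (r − 0.0045) = $926,717.56.

$926,717.56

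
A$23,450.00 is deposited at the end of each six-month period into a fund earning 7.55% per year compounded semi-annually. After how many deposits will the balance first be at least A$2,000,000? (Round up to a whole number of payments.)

Periodic rate r = 0.0755/2 per half-year; n is counted in half-years.
Ordinary annuity FV: 2,000,000 = 23,450 × [((1+r)^n − 1)/r].
(1+r)^n = 1 + 2,000,000 × r / 23,450, so n = ln(1 + 2,000,000·r/23,450) / ln(1+r) = 38.85.
Round up to a whole number of payments: n = 39.

39 payments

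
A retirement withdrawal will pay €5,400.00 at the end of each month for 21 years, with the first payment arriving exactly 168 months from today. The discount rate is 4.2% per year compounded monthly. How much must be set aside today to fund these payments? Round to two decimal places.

Ordinary annuity of 252 payments, first payment at period 168.
Periodic rate r = 0.042/12 per month; n is counted in months.
The ordinary-annuity PV formula values the stream one period before the first payment (period 167); discount that back 167 periods:
PV₀ = 5,400 × [1 − (1+r)^−252] / r × (1+r)^−167 = €503,944.08

€503,944.08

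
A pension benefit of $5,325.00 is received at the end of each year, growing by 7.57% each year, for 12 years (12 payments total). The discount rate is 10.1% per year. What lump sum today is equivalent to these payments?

$51,236.83

Periodic rate r = 0.101 per year.
Growing ordinary annuity: PV = PMT₁ × [1 − ((1+g)/(1+r))^n] / (r − g) = 5,325 × [1 − ((1+0.0757)/(1+r))^12] / (r − 0.0757) = $51,236.83.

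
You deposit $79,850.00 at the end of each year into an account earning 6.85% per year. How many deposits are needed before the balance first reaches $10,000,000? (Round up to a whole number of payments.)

35 payments

Periodic rate r = 0.0685 per year.
Ordinary annuity FV: 10,000,000 = 79,850 × [((1+r)^n − 1)/r].
(1+r)^n = 1 + 10,000,000 × r / 79,850, so n = ln(1 + 10,000,000·r/79,850) / ln(1+r) = 34.10.
Round up to a whole number of payments: n = 35.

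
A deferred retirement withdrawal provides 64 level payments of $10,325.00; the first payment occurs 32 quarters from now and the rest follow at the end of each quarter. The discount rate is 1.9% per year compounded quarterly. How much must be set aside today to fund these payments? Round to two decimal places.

Ordinary annuity of 64 payments, first payment at period 32.
Periodic rate r = 0.019/4 per quarter; n is counted in quarters.
The ordinary-annuity PV formula values the stream one period before the first payment (period 31); discount that back 31 periods:
PV₀ = 10,325 × [1 − (1+r)^−64] / r × (1+r)^−31 = $490,963.07

$490,963.07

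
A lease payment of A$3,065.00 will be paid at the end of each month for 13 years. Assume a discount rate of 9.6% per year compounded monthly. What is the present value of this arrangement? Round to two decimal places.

A$272,590.59

This is an ordinary annuity: 156 payments of A$3,065.00 at the end of each month.
Periodic rate r = 0.096/12 per month; n is counted in months.
PV = PMT × [(1 − (1+r)^−n)/r] = 3,065 × [1 − (1+r)^−156] / r = A$272,590.59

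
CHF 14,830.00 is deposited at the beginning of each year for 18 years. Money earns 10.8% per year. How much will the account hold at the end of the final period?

CHF 811,623.94

This is an annuity due: 18 deposits of CHF 14,830.00 at the beginning of each year.
Periodic rate r = 0.108 per year.
FV = PMT × [((1+r)^n − 1)/r] × (1+r) = 14,830 × [(1+r)^18 − 1] / r × (1+r) = CHF 811,623.94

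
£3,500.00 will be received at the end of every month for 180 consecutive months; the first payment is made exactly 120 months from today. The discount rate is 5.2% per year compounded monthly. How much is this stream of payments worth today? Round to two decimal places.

Ordinary annuity of 180 payments, first payment at period 120.
Periodic rate r = 0.052/12 per month; n is counted in months.
The ordinary-annuity PV formula values the stream one period before the first payment (period 119); discount that back 119 periods:
PV₀ = 3,500 × [1 − (1+r)^−180] / r × (1+r)^−119 = £261,115.12

£261,115.12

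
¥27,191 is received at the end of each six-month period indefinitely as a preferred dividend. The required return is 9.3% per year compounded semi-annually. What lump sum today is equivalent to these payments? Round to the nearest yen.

¥584,753

Periodic rate r = 0.093/2 per half-year.
Level perpetuity: PV = PMT / r = 27,191 / (0.093/2) = ¥584,753.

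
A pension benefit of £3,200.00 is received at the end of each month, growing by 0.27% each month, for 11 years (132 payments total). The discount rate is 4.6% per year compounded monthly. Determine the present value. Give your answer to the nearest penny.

Periodic rate r = 0.046/12 per month; n is counted in months.
Growing ordinary annuity: PV = PMT₁ × [1 − ((1+g)/(1+r))^n] / (r − g) = 3,200 × [1 − ((1+0.0027)/(1+r))^132] / (r − 0.0027) = £391,138.34.

£391,138.34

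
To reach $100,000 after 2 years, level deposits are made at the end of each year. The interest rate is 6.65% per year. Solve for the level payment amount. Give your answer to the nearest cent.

Level ordinary annuity; solve FV = PMT × [((1+r)^n − 1)/r] for PMT.
Periodic rate r = 0.0665 per year.
With n = 2: PMT = 100,000 / ([((1+r)^n − 1)/r]) = $48,391.00

$48,391.00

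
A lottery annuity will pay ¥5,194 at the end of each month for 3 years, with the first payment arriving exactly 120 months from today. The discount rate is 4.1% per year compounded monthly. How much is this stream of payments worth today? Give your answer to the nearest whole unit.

¥117,057

Ordinary annuity of 36 payments, first payment at period 120.
Periodic rate r = 0.041/12 per month; n is counted in months.
The ordinary-annuity PV formula values the stream one period before the first payment (period 119); discount that back 119 periods:
PV₀ = 5,194 × [1 − (1+r)^−36] / r × (1+r)^−119 = ¥117,057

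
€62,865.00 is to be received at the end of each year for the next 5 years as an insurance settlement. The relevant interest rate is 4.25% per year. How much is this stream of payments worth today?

This is an ordinary annuity: 5 payments of €62,865.00 at the end of each year.
Periodic rate r = 0.0425 per year.
PV = PMT × [(1 − (1+r)^−n)/r] = 62,865 × [1 − (1+r)^−5] / r = €277,909.13

€277,909.13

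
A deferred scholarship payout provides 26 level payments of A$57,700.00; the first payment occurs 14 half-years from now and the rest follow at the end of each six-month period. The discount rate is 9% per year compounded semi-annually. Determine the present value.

Ordinary annuity of 26 payments, first payment at period 14.
Periodic rate r = 0.09/2 per half-year; n is counted in half-years.
The ordinary-annuity PV formula values the stream one period before the first payment (period 13); discount that back 13 periods:
PV₀ = 57,700 × [1 − (1+r)^−26] / r × (1+r)^−13 = A$493,150.55

A$493,150.55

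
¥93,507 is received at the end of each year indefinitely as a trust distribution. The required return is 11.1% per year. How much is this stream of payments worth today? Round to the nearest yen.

¥842,405

Periodic rate r = 0.111 per year.
Level perpetuity: PV = PMT / r = 93,507 / (0.111) = ¥842,405.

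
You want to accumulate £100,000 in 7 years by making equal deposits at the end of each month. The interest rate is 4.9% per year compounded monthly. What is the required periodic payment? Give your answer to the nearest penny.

£1,000.36

Level ordinary annuity; solve FV = PMT × [((1+r)^n − 1)/r] for PMT.
Periodic rate r = 0.049/12 per month; n is counted in months.
With n = 84: PMT = 100,000 / ([((1+r)^n − 1)/r]) = £1,000.36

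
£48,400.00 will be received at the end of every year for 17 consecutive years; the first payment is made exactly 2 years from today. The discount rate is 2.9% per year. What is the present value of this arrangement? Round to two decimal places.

Ordinary annuity of 17 payments, first payment at period 2.
Periodic rate r = 0.029 per year.
The ordinary-annuity PV formula values the stream one period before the first payment (period 1); discount that back 1 periods:
PV₀ = 48,400 × [1 − (1+r)^−17] / r × (1+r)^−1 = £624,296.99

£624,296.99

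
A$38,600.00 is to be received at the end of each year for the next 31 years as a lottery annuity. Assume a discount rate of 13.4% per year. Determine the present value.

This is an ordinary annuity: 31 payments of A$38,600.00 at the end of each year.
Periodic rate r = 0.134 per year.
PV = PMT × [(1 − (1+r)^−n)/r] = 38,600 × [1 − (1+r)^−31] / r = A$282,218.83

A$282,218.83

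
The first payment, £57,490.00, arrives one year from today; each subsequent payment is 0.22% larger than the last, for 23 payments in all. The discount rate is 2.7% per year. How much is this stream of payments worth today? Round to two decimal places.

£996,935.96

Periodic rate r = 0.027 per year.
Growing ordinary annuity: PV = PMT₁ × [1 − ((1+g)/(1+r))^n] / (r − g) = 57,490 × [1 − ((1+0.0022)/(1+r))^23] / (r − 0.0022) = £996,935.96.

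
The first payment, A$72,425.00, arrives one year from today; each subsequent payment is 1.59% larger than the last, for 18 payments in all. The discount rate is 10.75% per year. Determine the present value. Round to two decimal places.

A$623,509.51

Periodic rate r = 0.1075 per year.
Growing ordinary annuity: PV = PMT₁ × [1 − ((1+g)/(1+r))^n] / (r − g) = 72,425 × [1 − ((1+0.0159)/(1+r))^18] / (r − 0.0159) = A$623,509.51.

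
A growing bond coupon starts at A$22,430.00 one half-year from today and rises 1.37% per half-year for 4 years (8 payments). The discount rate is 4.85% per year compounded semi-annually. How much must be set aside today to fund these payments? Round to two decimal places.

A$169,004.26

Periodic rate r = 0.0485/2 per half-year; n is counted in half-years.
Growing ordinary annuity: PV = PMT₁ × [1 − ((1+g)/(1+r))^n] / (r − g) = 22,430 × [1 − ((1+0.0137)/(1+r))^8] / (r − 0.0137) = A$169,004.26.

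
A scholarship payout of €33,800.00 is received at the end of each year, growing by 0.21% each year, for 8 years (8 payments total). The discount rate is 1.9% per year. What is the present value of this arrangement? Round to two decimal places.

€250,455.39

Periodic rate r = 0.019 per year.
Growing ordinary annuity: PV = PMT₁ × [1 − ((1+g)/(1+r))^n] / (r − g) = 33,800 × [1 − ((1+0.0021)/(1+r))^8] / (r − 0.0021) = €250,455.39.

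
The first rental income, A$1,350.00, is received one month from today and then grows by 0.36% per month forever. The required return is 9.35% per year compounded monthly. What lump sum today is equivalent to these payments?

Periodic rate r = 0.0935/12 per month.
Growing perpetuity (Gordon): PV = PMT₁ / (r − g) = 1,350 / (r − 0.0036) = A$322,067.59.

A$322,067.59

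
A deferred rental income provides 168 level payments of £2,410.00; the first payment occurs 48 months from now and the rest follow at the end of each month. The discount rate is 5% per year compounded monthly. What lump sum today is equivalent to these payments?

£239,142.96

Ordinary annuity of 168 payments, first payment at period 48.
Periodic rate r = 0.05/12 per month; n is counted in months.
The ordinary-annuity PV formula values the stream one period before the first payment (period 47); discount that back 47 periods:
PV₀ = 2,410 × [1 − (1+r)^−168] / r × (1+r)^−47 = £239,142.96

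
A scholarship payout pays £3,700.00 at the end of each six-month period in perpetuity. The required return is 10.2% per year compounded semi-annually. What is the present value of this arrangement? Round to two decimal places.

Periodic rate r = 0.102/2 per half-year.
Level perpetuity: PV = PMT / r = 3,700 / (0.102/2) = £72,549.02.

£72,549.02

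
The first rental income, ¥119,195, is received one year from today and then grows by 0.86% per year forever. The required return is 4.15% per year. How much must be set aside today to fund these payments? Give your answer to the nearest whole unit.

¥3,622,948

Periodic rate r = 0.0415 per year.
Growing perpetuity (Gordon): PV = PMT₁ / (r − g) = 119,195 / (r − 0.0086) = ¥3,622,948.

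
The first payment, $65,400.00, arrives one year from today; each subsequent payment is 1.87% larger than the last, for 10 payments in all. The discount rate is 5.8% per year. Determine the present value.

$524,419.42

Periodic rate r = 0.058 per year.
Growing ordinary annuity: PV = PMT₁ × [1 − ((1+g)/(1+r))^n] / (r − g) = 65,400 × [1 − ((1+0.0187)/(1+r))^10] / (r − 0.0187) = $524,419.42.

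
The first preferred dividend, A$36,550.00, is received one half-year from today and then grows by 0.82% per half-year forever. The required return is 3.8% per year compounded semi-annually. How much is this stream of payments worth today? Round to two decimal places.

A$3,384,259.26

Periodic rate r = 0.038/2 per half-year.
Growing perpetuity (Gordon): PV = PMT₁ / (r − g) = 36,550 / (r − 0.0082) = A$3,384,259.26.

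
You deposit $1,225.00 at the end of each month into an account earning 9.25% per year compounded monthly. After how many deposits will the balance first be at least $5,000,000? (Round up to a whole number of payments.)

Periodic rate r = 0.0925/12 per month; n is counted in months.
Ordinary annuity FV: 5,000,000 = 1,225 × [((1+r)^n − 1)/r].
(1+r)^n = 1 + 5,000,000 × r / 1,225, so n = ln(1 + 5,000,000·r/1,225) / ln(1+r) = 453.21.
Round up to a whole number of payments: n = 454.

454 payments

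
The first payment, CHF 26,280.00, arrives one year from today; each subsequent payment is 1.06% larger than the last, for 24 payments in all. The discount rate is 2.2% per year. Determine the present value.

CHF 544,089.97

Periodic rate r = 0.022 per year.
Growing ordinary annuity: PV = PMT₁ × [1 − ((1+g)/(1+r))^n] / (r − g) = 26,280 × [1 − ((1+0.0106)/(1+r))^24] / (r − 0.0106) = CHF 544,089.97.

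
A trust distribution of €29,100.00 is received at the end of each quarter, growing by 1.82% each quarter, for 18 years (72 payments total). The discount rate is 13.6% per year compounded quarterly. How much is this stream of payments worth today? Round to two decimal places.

Periodic rate r = 0.136/4 per quarter; n is counted in quarters.
Growing ordinary annuity: PV = PMT₁ × [1 − ((1+g)/(1+r))^n] / (r − g) = 29,100 × [1 − ((1+0.0182)/(1+r))^72] / (r − 0.0182) = €1,234,001.41.

€1,234,001.41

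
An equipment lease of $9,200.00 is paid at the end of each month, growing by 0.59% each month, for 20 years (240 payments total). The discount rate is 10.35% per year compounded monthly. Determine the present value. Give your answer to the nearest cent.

$1,612,382.92

Periodic rate r = 0.1035/12 per month; n is counted in months.
Growing ordinary annuity: PV = PMT₁ × [1 − ((1+g)/(1+r))^n] / (r − g) = 9,200 × [1 − ((1+0.0059)/(1+r))^240] / (r − 0.0059) = $1,612,382.92.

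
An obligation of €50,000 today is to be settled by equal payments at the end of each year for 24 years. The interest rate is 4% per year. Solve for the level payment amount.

Level ordinary annuity; solve PV = PMT × [(1 − (1+r)^−n)/r] for PMT.
Periodic rate r = 0.04 per year.
With n = 24: PMT = 50,000 / ([(1 − (1+r)^−n)/r]) = €3,279.34

€3,279.34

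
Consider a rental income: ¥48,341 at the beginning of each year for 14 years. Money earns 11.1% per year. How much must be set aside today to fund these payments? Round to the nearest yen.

This is an annuity due: 14 payments of ¥48,341 at the beginning of each year.
Periodic rate r = 0.111 per year.
PV = PMT × [(1 − (1+r)^−n)/r] × (1+r) = 48,341 × [1 − (1+r)^−14] / r × (1+r) = ¥373,002

¥373,002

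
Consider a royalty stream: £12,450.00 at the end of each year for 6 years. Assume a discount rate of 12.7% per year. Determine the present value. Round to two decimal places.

£50,188.09

This is an ordinary annuity: 6 payments of £12,450.00 at the end of each year.
Periodic rate r = 0.127 per year.
PV = PMT × [(1 − (1+r)^−n)/r] = 12,450 × [1 − (1+r)^−6] / r = £50,188.09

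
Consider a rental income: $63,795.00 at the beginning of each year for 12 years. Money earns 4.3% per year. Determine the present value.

$613,735.26

This is an annuity due: 12 payments of $63,795.00 at the beginning of each year.
Periodic rate r = 0.043 per year.
PV = PMT × [(1 − (1+r)^−n)/r] × (1+r) = 63,795 × [1 − (1+r)^−12] / r × (1+r) = $613,735.26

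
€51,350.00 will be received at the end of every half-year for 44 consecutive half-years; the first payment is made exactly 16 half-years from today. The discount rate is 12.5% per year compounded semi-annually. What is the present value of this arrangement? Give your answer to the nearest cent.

Ordinary annuity of 44 payments, first payment at period 16.
Periodic rate r = 0.125/2 per half-year; n is counted in half-years.
The ordinary-annuity PV formula values the stream one period before the first payment (period 15); discount that back 15 periods:
PV₀ = 51,350 × [1 − (1+r)^−44] / r × (1+r)^−15 = €307,947.67

€307,947.67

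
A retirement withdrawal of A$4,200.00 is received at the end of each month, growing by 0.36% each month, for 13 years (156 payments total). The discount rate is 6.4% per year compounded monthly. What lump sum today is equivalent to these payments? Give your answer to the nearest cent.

A$571,864.96

Periodic rate r = 0.064/12 per month; n is counted in months.
Growing ordinary annuity: PV = PMT₁ × [1 − ((1+g)/(1+r))^n] / (r − g) = 4,200 × [1 − ((1+0.0036)/(1+r))^156] / (r − 0.0036) = A$571,864.96.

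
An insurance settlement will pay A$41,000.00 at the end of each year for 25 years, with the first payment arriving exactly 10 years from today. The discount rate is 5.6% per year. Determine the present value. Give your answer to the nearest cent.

A$333,532.16

Ordinary annuity of 25 payments, first payment at period 10.
Periodic rate r = 0.056 per year.
The ordinary-annuity PV formula values the stream one period before the first payment (period 9); discount that back 9 periods:
PV₀ = 41,000 × [1 − (1+r)^−25] / r × (1+r)^−9 = A$333,532.16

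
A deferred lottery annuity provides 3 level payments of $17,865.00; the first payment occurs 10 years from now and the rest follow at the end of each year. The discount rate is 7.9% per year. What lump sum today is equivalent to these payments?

Ordinary annuity of 3 payments, first payment at period 10.
Periodic rate r = 0.079 per year.
The ordinary-annuity PV formula values the stream one period before the first payment (period 9); discount that back 9 periods:
PV₀ = 17,865 × [1 − (1+r)^−3] / r × (1+r)^−9 = $23,266.17

$23,266.17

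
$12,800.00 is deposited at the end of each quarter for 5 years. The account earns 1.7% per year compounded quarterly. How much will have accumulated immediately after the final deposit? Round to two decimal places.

This is an ordinary annuity: 20 deposits of $12,800.00 at the end of each quarter.
Periodic rate r = 0.017/4 per quarter; n is counted in quarters.
FV = PMT × [((1+r)^n − 1)/r] = 12,800 × [(1+r)^20 − 1] / r = $266,604.39

$266,604.39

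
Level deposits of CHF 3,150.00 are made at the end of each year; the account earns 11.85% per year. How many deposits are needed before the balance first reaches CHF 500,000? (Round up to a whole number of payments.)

Periodic rate r = 0.1185 per year.
Ordinary annuity FV: 500,000 = 3,150 × [((1+r)^n − 1)/r].
(1+r)^n = 1 + 500,000 × r / 3,150, so n = ln(1 + 500,000·r/3,150) / ln(1+r) = 26.66.
Round up to a whole number of payments: n = 27.

27 payments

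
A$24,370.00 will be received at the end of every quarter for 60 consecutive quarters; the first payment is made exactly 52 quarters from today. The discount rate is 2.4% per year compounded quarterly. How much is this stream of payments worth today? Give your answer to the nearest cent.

A$902,816.32

Ordinary annuity of 60 payments, first payment at period 52.
Periodic rate r = 0.024/4 per quarter; n is counted in quarters.
The ordinary-annuity PV formula values the stream one period before the first payment (period 51); discount that back 51 periods:
PV₀ = 24,370 × [1 − (1+r)^−60] / r × (1+r)^−51 = A$902,816.32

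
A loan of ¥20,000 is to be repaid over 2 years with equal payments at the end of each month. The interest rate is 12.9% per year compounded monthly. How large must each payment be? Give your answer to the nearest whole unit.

Level ordinary annuity; solve PV = PMT × [(1 − (1+r)^−n)/r] for PMT.
Periodic rate r = 0.129/12 per month; n is counted in months.
With n = 24: PMT = 20,000 / ([(1 − (1+r)^−n)/r]) = ¥950

¥950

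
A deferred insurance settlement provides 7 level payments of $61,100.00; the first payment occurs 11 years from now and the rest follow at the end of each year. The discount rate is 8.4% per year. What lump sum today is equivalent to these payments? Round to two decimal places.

Ordinary annuity of 7 payments, first payment at period 11.
Periodic rate r = 0.084 per year.
The ordinary-annuity PV formula values the stream one period before the first payment (period 10); discount that back 10 periods:
PV₀ = 61,100 × [1 − (1+r)^−7] / r × (1+r)^−10 = $140,076.36

$140,076.36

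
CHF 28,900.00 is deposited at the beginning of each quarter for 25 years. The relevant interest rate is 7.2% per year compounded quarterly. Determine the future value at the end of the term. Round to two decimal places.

This is an annuity due: 100 deposits of CHF 28,900.00 at the beginning of each quarter.
Periodic rate r = 0.072/4 per quarter; n is counted in quarters.
FV = PMT × [((1+r)^n − 1)/r] × (1+r) = 28,900 × [(1+r)^100 − 1] / r × (1+r) = CHF 8,096,397.53

CHF 8,096,397.53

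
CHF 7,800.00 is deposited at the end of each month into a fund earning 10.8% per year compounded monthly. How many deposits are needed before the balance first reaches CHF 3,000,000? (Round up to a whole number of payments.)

Periodic rate r = 0.108/12 per month; n is counted in months.
Ordinary annuity FV: 3,000,000 = 7,800 × [((1+r)^n − 1)/r].
(1+r)^n = 1 + 3,000,000 × r / 7,800, so n = ln(1 + 3,000,000·r/7,800) / ln(1+r) = 166.91.
Round up to a whole number of payments: n = 167.

167 payments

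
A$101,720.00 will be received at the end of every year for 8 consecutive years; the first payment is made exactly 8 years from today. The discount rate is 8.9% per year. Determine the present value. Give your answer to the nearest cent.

A$311,121.79

Ordinary annuity of 8 payments, first payment at period 8.
Periodic rate r = 0.089 per year.
The ordinary-annuity PV formula values the stream one period before the first payment (period 7); discount that back 7 periods:
PV₀ = 101,720 × [1 − (1+r)^−8] / r × (1+r)^−7 = A$311,121.79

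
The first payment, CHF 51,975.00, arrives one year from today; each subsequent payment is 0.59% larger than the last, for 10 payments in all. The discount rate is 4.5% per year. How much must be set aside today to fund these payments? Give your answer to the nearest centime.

Periodic rate r = 0.045 per year.
Growing ordinary annuity: PV = PMT₁ × [1 − ((1+g)/(1+r))^n] / (r − g) = 51,975 × [1 − ((1+0.0059)/(1+r))^10] / (r − 0.0059) = CHF 421,457.26.

CHF 421,457.26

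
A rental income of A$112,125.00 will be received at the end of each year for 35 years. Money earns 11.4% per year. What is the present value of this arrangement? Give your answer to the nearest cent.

This is an ordinary annuity: 35 payments of A$112,125.00 at the end of each year.
Periodic rate r = 0.114 per year.
PV = PMT × [(1 − (1+r)^−n)/r] = 112,125 × [1 − (1+r)^−35] / r = A$961,071.62

A$961,071.62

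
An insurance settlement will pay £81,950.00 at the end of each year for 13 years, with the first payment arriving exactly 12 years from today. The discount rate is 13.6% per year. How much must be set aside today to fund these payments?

Ordinary annuity of 13 payments, first payment at period 12.
Periodic rate r = 0.136 per year.
The ordinary-annuity PV formula values the stream one period before the first payment (period 11); discount that back 11 periods:
PV₀ = 81,950 × [1 − (1+r)^−13] / r × (1+r)^−11 = £119,955.82

£119,955.82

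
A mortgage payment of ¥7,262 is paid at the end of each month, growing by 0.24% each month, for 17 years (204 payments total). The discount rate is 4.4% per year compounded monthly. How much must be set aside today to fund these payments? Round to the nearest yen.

¥1,302,058

Periodic rate r = 0.044/12 per month; n is counted in months.
Growing ordinary annuity: PV = PMT₁ × [1 − ((1+g)/(1+r))^n] / (r − g) = 7,262 × [1 − ((1+0.0024)/(1+r))^204] / (r − 0.0024) = ¥1,302,058.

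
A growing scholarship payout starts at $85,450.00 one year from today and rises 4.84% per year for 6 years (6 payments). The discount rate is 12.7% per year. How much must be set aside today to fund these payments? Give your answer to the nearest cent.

Periodic rate r = 0.127 per year.
Growing ordinary annuity: PV = PMT₁ × [1 − ((1+g)/(1+r))^n] / (r − g) = 85,450 × [1 − ((1+0.0484)/(1+r))^6] / (r − 0.0484) = $382,606.16.

$382,606.16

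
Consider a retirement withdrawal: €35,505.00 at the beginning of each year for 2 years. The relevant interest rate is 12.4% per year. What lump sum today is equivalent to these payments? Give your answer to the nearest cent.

This is an annuity due: 2 payments of €35,505.00 at the beginning of each year.
Periodic rate r = 0.124 per year.
PV = PMT × [(1 − (1+r)^−n)/r] × (1+r) = 35,505 × [1 − (1+r)^−2] / r × (1+r) = €67,093.08

€67,093.08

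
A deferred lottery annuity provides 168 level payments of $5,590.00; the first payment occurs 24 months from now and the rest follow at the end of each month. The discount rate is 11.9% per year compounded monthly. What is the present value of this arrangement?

Ordinary annuity of 168 payments, first payment at period 24.
Periodic rate r = 0.119/12 per month; n is counted in months.
The ordinary-annuity PV formula values the stream one period before the first payment (period 23); discount that back 23 periods:
PV₀ = 5,590 × [1 − (1+r)^−168] / r × (1+r)^−23 = $363,633.52

$363,633.52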